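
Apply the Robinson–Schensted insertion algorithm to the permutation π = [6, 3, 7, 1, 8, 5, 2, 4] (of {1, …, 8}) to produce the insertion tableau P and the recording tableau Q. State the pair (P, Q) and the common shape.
P = [1, 2, 4] / [3, 5, 8] / [6, 7];  Q = [1, 3, 5] / [2, 6, 8] / [4, 7];  common shape = (3, 3, 2)

Row-insert the values π_1, π_2, … into P one at a time, bumping the leftmost entry strictly greater than the inserted value down to the next row. The recording tableau Q records, in position (i, j), the step at which that cell was added to P.
  Insert 6 (step 1): P = [6];  Q = [1]
  Insert 3 (step 2): P = [3] / [6];  Q = [1] / [2]
  Insert 7 (step 3): P = [3, 7] / [6];  Q = [1, 3] / [2]
  Insert 1 (step 4): P = [1, 7] / [3] / [6];  Q = [1, 3] / [2] / [4]
  Insert 8 (step 5): P = [1, 7, 8] / [3] / [6];  Q = [1, 3, 5] / [2] / [4]
  Insert 5 (step 6): P = [1, 5, 8] / [3, 7] / [6];  Q = [1, 3, 5] / [2, 6] / [4]
  Insert 2 (step 7): P = [1, 2, 8] / [3, 5] / [6, 7];  Q = [1, 3, 5] / [2, 6] / [4, 7]
  Insert 4 (step 8): P = [1, 2, 4] / [3, 5, 8] / [6, 7];  Q = [1, 3, 5] / [2, 6, 8] / [4, 7]
Final shape: (3, 3, 2).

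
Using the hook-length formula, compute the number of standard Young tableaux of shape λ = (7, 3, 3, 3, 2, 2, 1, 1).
# SYT of shape (7, 3, 3, 3, 2, 2, 1, 1) = 1309458150

Hook-length formula: f^λ = n! / Π hook(c), product over all cells c of the Young diagram. For λ = (7, 3, 3, 3, 2, 2, 1, 1), n = 22 boxes. Hook lengths by row (left-to-right, top-to-bottom): [14, 11, 8, 4, 3, 2, 1]; [9, 6, 3]; [8, 5, 2]; [7, 4, 1]; [5, 2]; [4, 1]; [2]; [1]. Product of hooks = 858370867200. So f^λ = 22! / 858370867200 = 1124000727777607680000 / 858370867200 = 1309458150.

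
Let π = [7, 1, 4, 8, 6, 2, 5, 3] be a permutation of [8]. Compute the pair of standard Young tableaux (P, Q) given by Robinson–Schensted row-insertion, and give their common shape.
P = [1, 2, 3] / [4, 5] / [6, 8] / [7];  Q = [1, 3, 4] / [2, 5] / [6, 7] / [8];  common shape = (3, 2, 2, 1)

Row-insert the values π_1, π_2, … into P one at a time, bumping the leftmost entry strictly greater than the inserted value down to the next row. The recording tableau Q records, in position (i, j), the step at which that cell was added to P.
  Insert 7 (step 1): P = [7];  Q = [1]
  Insert 1 (step 2): P = [1] / [7];  Q = [1] / [2]
  Insert 4 (step 3): P = [1, 4] / [7];  Q = [1, 3] / [2]
  Insert 8 (step 4): P = [1, 4, 8] / [7];  Q = [1, 3, 4] / [2]
  Insert 6 (step 5): P = [1, 4, 6] / [7, 8];  Q = [1, 3, 4] / [2, 5]
  Insert 2 (step 6): P = [1, 2, 6] / [4, 8] / [7];  Q = [1, 3, 4] / [2, 5] / [6]
  Insert 5 (step 7): P = [1, 2, 5] / [4, 6] / [7, 8];  Q = [1, 3, 4] / [2, 5] / [6, 7]
  Insert 3 (step 8): P = [1, 2, 3] / [4, 5] / [6, 8] / [7];  Q = [1, 3, 4] / [2, 5] / [6, 7] / [8]
Final shape: (3, 2, 2, 1).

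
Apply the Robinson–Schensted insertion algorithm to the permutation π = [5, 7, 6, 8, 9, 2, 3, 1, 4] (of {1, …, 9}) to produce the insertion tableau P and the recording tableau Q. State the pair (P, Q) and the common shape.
P = [1, 3, 4, 9] / [2, 6, 8] / [5] / [7];  Q = [1, 2, 4, 5] / [3, 7, 9] / [6] / [8];  common shape = (4, 3, 1, 1)

Row-insert the values π_1, π_2, … into P one at a time, bumping the leftmost entry strictly greater than the inserted value down to the next row. The recording tableau Q records, in position (i, j), the step at which that cell was added to P.
  Insert 5 (step 1): P = [5];  Q = [1]
  Insert 7 (step 2): P = [5, 7];  Q = [1, 2]
  Insert 6 (step 3): P = [5, 6] / [7];  Q = [1, 2] / [3]
  Insert 8 (step 4): P = [5, 6, 8] / [7];  Q = [1, 2, 4] / [3]
  Insert 9 (step 5): P = [5, 6, 8, 9] / [7];  Q = [1, 2, 4, 5] / [3]
  Insert 2 (step 6): P = [2, 6, 8, 9] / [5] / [7];  Q = [1, 2, 4, 5] / [3] / [6]
  Insert 3 (step 7): P = [2, 3, 8, 9] / [5, 6] / [7];  Q = [1, 2, 4, 5] / [3, 7] / [6]
  Insert 1 (step 8): P = [1, 3, 8, 9] / [2, 6] / [5] / [7];  Q = [1, 2, 4, 5] / [3, 7] / [6] / [8]
  Insert 4 (step 9): P = [1, 3, 4, 9] / [2, 6, 8] / [5] / [7];  Q = [1, 2, 4, 5] / [3, 7, 9] / [6] / [8]
Final shape: (4, 3, 1, 1).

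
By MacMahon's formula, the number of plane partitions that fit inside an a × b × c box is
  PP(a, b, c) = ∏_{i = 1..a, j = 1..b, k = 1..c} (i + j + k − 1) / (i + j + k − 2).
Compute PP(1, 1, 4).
PP(1, 1, 4) = 5

Evaluate the triple product over i = 1..1, j = 1..1, k = 1..4. The factors are (2/1) · (3/2) · (4/3) · (5/4). The numerators and denominators telescope so the product is an integer; carrying out the multiplication exactly gives PP(1, 1, 4) = 5.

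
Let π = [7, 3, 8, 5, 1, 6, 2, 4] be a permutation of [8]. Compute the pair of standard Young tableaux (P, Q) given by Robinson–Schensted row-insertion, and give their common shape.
P = [1, 2, 4] / [3, 5, 6] / [7, 8];  Q = [1, 3, 6] / [2, 4, 8] / [5, 7];  common shape = (3, 3, 2)

Row-insert the values π_1, π_2, … into P one at a time, bumping the leftmost entry strictly greater than the inserted value down to the next row. The recording tableau Q records, in position (i, j), the step at which that cell was added to P.
  Insert 7 (step 1): P = [7];  Q = [1]
  Insert 3 (step 2): P = [3] / [7];  Q = [1] / [2]
  Insert 8 (step 3): P = [3, 8] / [7];  Q = [1, 3] / [2]
  Insert 5 (step 4): P = [3, 5] / [7, 8];  Q = [1, 3] / [2, 4]
  Insert 1 (step 5): P = [1, 5] / [3, 8] / [7];  Q = [1, 3] / [2, 4] / [5]
  Insert 6 (step 6): P = [1, 5, 6] / [3, 8] / [7];  Q = [1, 3, 6] / [2, 4] / [5]
  Insert 2 (step 7): P = [1, 2, 6] / [3, 5] / [7, 8];  Q = [1, 3, 6] / [2, 4] / [5, 7]
  Insert 4 (step 8): P = [1, 2, 4] / [3, 5, 6] / [7, 8];  Q = [1, 3, 6] / [2, 4, 8] / [5, 7]
Final shape: (3, 3, 2).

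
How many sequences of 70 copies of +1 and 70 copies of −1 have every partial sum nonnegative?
C_70 = 1321422108420282270489942177190229544600

These ballot sequences are counted by the Catalan number C_n = (1/(n + 1)) · C(2n, n). For n = 70: C_70 = (1/71) · C(140, 70) = 93820969697840041204785894580506297666600/71 = 1321422108420282270489942177190229544600.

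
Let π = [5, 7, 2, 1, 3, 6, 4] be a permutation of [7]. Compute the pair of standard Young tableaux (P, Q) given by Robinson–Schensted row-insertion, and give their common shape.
P = [1, 3, 4] / [2, 6] / [5, 7];  Q = [1, 2, 6] / [3, 5] / [4, 7];  common shape = (3, 2, 2)

Row-insert the values π_1, π_2, … into P one at a time, bumping the leftmost entry strictly greater than the inserted value down to the next row. The recording tableau Q records, in position (i, j), the step at which that cell was added to P.
  Insert 5 (step 1): P = [5];  Q = [1]
  Insert 7 (step 2): P = [5, 7];  Q = [1, 2]
  Insert 2 (step 3): P = [2, 7] / [5];  Q = [1, 2] / [3]
  Insert 1 (step 4): P = [1, 7] / [2] / [5];  Q = [1, 2] / [3] / [4]
  Insert 3 (step 5): P = [1, 3] / [2, 7] / [5];  Q = [1, 2] / [3, 5] / [4]
  Insert 6 (step 6): P = [1, 3, 6] / [2, 7] / [5];  Q = [1, 2, 6] / [3, 5] / [4]
  Insert 4 (step 7): P = [1, 3, 4] / [2, 6] / [5, 7];  Q = [1, 2, 6] / [3, 5] / [4, 7]
Final shape: (3, 2, 2).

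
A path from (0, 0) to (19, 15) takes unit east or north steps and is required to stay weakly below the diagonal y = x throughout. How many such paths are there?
Number of paths = 463991880

By the reflection principle (André's argument), the number of monotone paths to (19, 15) with n ≤ m that never go above y = x is C(34, 19) − C(34, 20) = 1855967520 − 1391975640 = 463991880.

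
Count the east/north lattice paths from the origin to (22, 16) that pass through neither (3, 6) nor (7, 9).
Number of paths = 19107829590

Inclusion–exclusion. Total paths: C(38, 22) = 22239974430. Through P₁: C(9, 3)·C(29, 19) = 1682520840. Through P₂: C(16, 7)·C(22, 15) = 1951023360. Since P₁ is strictly southwest of P₂, a monotone path through both must visit P₁ then P₂; paths through both = C(9, 3)·C(7, 4)·C(22, 15) = 501399360. Avoid both = 22239974430 − 1682520840 − 1951023360 + 501399360 = 19107829590.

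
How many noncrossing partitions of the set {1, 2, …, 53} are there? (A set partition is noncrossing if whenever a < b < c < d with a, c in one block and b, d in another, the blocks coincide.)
C_53 = 116157871455782434250553845880

These noncrossing partitions are counted by the Catalan number C_n = (1/(n + 1)) · C(2n, n). For n = 53: C_53 = (1/54) · C(106, 53) = 6272525058612251449529907677520/54 = 116157871455782434250553845880.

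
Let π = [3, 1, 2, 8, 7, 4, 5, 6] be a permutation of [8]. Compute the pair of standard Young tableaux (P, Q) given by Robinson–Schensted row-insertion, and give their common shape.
P = [1, 2, 4, 5, 6] / [3, 7] / [8];  Q = [1, 3, 4, 7, 8] / [2, 5] / [6];  common shape = (5, 2, 1)

Row-insert the values π_1, π_2, … into P one at a time, bumping the leftmost entry strictly greater than the inserted value down to the next row. The recording tableau Q records, in position (i, j), the step at which that cell was added to P.
  Insert 3 (step 1): P = [3];  Q = [1]
  Insert 1 (step 2): P = [1] / [3];  Q = [1] / [2]
  Insert 2 (step 3): P = [1, 2] / [3];  Q = [1, 3] / [2]
  Insert 8 (step 4): P = [1, 2, 8] / [3];  Q = [1, 3, 4] / [2]
  Insert 7 (step 5): P = [1, 2, 7] / [3, 8];  Q = [1, 3, 4] / [2, 5]
  Insert 4 (step 6): P = [1, 2, 4] / [3, 7] / [8];  Q = [1, 3, 4] / [2, 5] / [6]
  Insert 5 (step 7): P = [1, 2, 4, 5] / [3, 7] / [8];  Q = [1, 3, 4, 7] / [2, 5] / [6]
  Insert 6 (step 8): P = [1, 2, 4, 5, 6] / [3, 7] / [8];  Q = [1, 3, 4, 7, 8] / [2, 5] / [6]
Final shape: (5, 2, 1).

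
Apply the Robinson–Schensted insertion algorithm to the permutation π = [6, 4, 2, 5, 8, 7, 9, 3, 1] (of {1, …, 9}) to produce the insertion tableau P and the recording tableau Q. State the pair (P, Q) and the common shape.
P = [1, 3, 7, 9] / [2, 5] / [4, 8] / [6];  Q = [1, 4, 5, 7] / [2, 6] / [3, 8] / [9];  common shape = (4, 2, 2, 1)

Row-insert the values π_1, π_2, … into P one at a time, bumping the leftmost entry strictly greater than the inserted value down to the next row. The recording tableau Q records, in position (i, j), the step at which that cell was added to P.
  Insert 6 (step 1): P = [6];  Q = [1]
  Insert 4 (step 2): P = [4] / [6];  Q = [1] / [2]
  Insert 2 (step 3): P = [2] / [4] / [6];  Q = [1] / [2] / [3]
  Insert 5 (step 4): P = [2, 5] / [4] / [6];  Q = [1, 4] / [2] / [3]
  Insert 8 (step 5): P = [2, 5, 8] / [4] / [6];  Q = [1, 4, 5] / [2] / [3]
  Insert 7 (step 6): P = [2, 5, 7] / [4, 8] / [6];  Q = [1, 4, 5] / [2, 6] / [3]
  Insert 9 (step 7): P = [2, 5, 7, 9] / [4, 8] / [6];  Q = [1, 4, 5, 7] / [2, 6] / [3]
  Insert 3 (step 8): P = [2, 3, 7, 9] / [4, 5] / [6, 8];  Q = [1, 4, 5, 7] / [2, 6] / [3, 8]
  Insert 1 (step 9): P = [1, 3, 7, 9] / [2, 5] / [4, 8] / [6];  Q = [1, 4, 5, 7] / [2, 6] / [3, 8] / [9]
Final shape: (4, 2, 2, 1).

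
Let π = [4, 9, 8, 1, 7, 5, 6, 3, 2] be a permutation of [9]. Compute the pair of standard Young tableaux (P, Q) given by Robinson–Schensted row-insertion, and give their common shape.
P = [1, 2, 6] / [3, 5] / [4] / [7] / [8] / [9];  Q = [1, 2, 7] / [3, 5] / [4] / [6] / [8] / [9];  common shape = (3, 2, 1, 1, 1, 1)

Row-insert the values π_1, π_2, … into P one at a time, bumping the leftmost entry strictly greater than the inserted value down to the next row. The recording tableau Q records, in position (i, j), the step at which that cell was added to P.
  Insert 4 (step 1): P = [4];  Q = [1]
  Insert 9 (step 2): P = [4, 9];  Q = [1, 2]
  Insert 8 (step 3): P = [4, 8] / [9];  Q = [1, 2] / [3]
  Insert 1 (step 4): P = [1, 8] / [4] / [9];  Q = [1, 2] / [3] / [4]
  Insert 7 (step 5): P = [1, 7] / [4, 8] / [9];  Q = [1, 2] / [3, 5] / [4]
  Insert 5 (step 6): P = [1, 5] / [4, 7] / [8] / [9];  Q = [1, 2] / [3, 5] / [4] / [6]
  Insert 6 (step 7): P = [1, 5, 6] / [4, 7] / [8] / [9];  Q = [1, 2, 7] / [3, 5] / [4] / [6]
  Insert 3 (step 8): P = [1, 3, 6] / [4, 5] / [7] / [8] / [9];  Q = [1, 2, 7] / [3, 5] / [4] / [6] / [8]
  Insert 2 (step 9): P = [1, 2, 6] / [3, 5] / [4] / [7] / [8] / [9];  Q = [1, 2, 7] / [3, 5] / [4] / [6] / [8] / [9]
Final shape: (3, 2, 1, 1, 1, 1).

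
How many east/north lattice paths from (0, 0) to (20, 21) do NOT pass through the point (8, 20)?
Number of paths = 269088531855

Total paths from (0, 0) to (20, 21): C(41, 20) = 269128937220. Paths through (8, 20): (paths (0, 0) → (8, 20)) × (paths (8, 20) → (20, 21)) = C(28, 8) · C(13, 12) = 3108105 · 13 = 40405365. Avoidance count = 269128937220 − 40405365 = 269088531855.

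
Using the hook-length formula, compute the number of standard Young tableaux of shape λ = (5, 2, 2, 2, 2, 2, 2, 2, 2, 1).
# SYT of shape (5, 2, 2, 2, 2, 2, 2, 2, 2, 1) = 15242370

Hook-length formula: f^λ = n! / Π hook(c), product over all cells c of the Young diagram. For λ = (5, 2, 2, 2, 2, 2, 2, 2, 2, 1), n = 22 boxes. Hook lengths by row (left-to-right, top-to-bottom): [14, 12, 3, 2, 1]; [10, 8]; [9, 7]; [8, 6]; [7, 5]; [6, 4]; [5, 3]; [4, 2]; [3, 1]; [1]. Product of hooks = 73741860864000. So f^λ = 22! / 73741860864000 = 1124000727777607680000 / 73741860864000 = 15242370.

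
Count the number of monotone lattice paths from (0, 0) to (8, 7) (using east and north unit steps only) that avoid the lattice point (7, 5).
Number of paths = 4059

Total paths from (0, 0) to (8, 7): C(15, 8) = 6435. Paths through (7, 5): (paths (0, 0) → (7, 5)) × (paths (7, 5) → (8, 7)) = C(12, 7) · C(3, 1) = 792 · 3 = 2376. Avoidance count = 6435 − 2376 = 4059.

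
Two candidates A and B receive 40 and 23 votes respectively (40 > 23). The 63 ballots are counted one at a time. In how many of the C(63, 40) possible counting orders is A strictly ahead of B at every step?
Strict-lead orderings = 25363302339192405

Total orderings of the 63 votes with 40 for A: C(63, 40) = 93993414551124795. By the Bertrand ballot formula (Cycle Lemma / reflection principle), the number of orderings in which A is strictly ahead of B throughout is (p − q)/(p + q) · C(p + q, p) = (40 − 23)/(40 + 23) · 93993414551124795 = 25363302339192405.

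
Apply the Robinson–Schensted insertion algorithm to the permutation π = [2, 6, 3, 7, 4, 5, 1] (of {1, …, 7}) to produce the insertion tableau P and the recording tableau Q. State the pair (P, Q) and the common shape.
P = [1, 3, 4, 5] / [2, 7] / [6];  Q = [1, 2, 4, 6] / [3, 5] / [7];  common shape = (4, 2, 1)

Row-insert the values π_1, π_2, … into P one at a time, bumping the leftmost entry strictly greater than the inserted value down to the next row. The recording tableau Q records, in position (i, j), the step at which that cell was added to P.
  Insert 2 (step 1): P = [2];  Q = [1]
  Insert 6 (step 2): P = [2, 6];  Q = [1, 2]
  Insert 3 (step 3): P = [2, 3] / [6];  Q = [1, 2] / [3]
  Insert 7 (step 4): P = [2, 3, 7] / [6];  Q = [1, 2, 4] / [3]
  Insert 4 (step 5): P = [2, 3, 4] / [6, 7];  Q = [1, 2, 4] / [3, 5]
  Insert 5 (step 6): P = [2, 3, 4, 5] / [6, 7];  Q = [1, 2, 4, 6] / [3, 5]
  Insert 1 (step 7): P = [1, 3, 4, 5] / [2, 7] / [6];  Q = [1, 2, 4, 6] / [3, 5] / [7]
Final shape: (4, 2, 1).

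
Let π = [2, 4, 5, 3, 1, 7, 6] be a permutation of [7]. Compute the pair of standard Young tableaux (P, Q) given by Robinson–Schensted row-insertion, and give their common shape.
P = [1, 3, 5, 6] / [2, 7] / [4];  Q = [1, 2, 3, 6] / [4, 7] / [5];  common shape = (4, 2, 1)

Row-insert the values π_1, π_2, … into P one at a time, bumping the leftmost entry strictly greater than the inserted value down to the next row. The recording tableau Q records, in position (i, j), the step at which that cell was added to P.
  Insert 2 (step 1): P = [2];  Q = [1]
  Insert 4 (step 2): P = [2, 4];  Q = [1, 2]
  Insert 5 (step 3): P = [2, 4, 5];  Q = [1, 2, 3]
  Insert 3 (step 4): P = [2, 3, 5] / [4];  Q = [1, 2, 3] / [4]
  Insert 1 (step 5): P = [1, 3, 5] / [2] / [4];  Q = [1, 2, 3] / [4] / [5]
  Insert 7 (step 6): P = [1, 3, 5, 7] / [2] / [4];  Q = [1, 2, 3, 6] / [4] / [5]
  Insert 6 (step 7): P = [1, 3, 5, 6] / [2, 7] / [4];  Q = [1, 2, 3, 6] / [4, 7] / [5]
Final shape: (4, 2, 1).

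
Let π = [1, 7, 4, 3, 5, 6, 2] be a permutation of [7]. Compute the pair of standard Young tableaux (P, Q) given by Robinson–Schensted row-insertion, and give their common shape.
P = [1, 2, 5, 6] / [3] / [4] / [7];  Q = [1, 2, 5, 6] / [3] / [4] / [7];  common shape = (4, 1, 1, 1)

Row-insert the values π_1, π_2, … into P one at a time, bumping the leftmost entry strictly greater than the inserted value down to the next row. The recording tableau Q records, in position (i, j), the step at which that cell was added to P.
  Insert 1 (step 1): P = [1];  Q = [1]
  Insert 7 (step 2): P = [1, 7];  Q = [1, 2]
  Insert 4 (step 3): P = [1, 4] / [7];  Q = [1, 2] / [3]
  Insert 3 (step 4): P = [1, 3] / [4] / [7];  Q = [1, 2] / [3] / [4]
  Insert 5 (step 5): P = [1, 3, 5] / [4] / [7];  Q = [1, 2, 5] / [3] / [4]
  Insert 6 (step 6): P = [1, 3, 5, 6] / [4] / [7];  Q = [1, 2, 5, 6] / [3] / [4]
  Insert 2 (step 7): P = [1, 2, 5, 6] / [3] / [4] / [7];  Q = [1, 2, 5, 6] / [3] / [4] / [7]
Final shape: (4, 1, 1, 1).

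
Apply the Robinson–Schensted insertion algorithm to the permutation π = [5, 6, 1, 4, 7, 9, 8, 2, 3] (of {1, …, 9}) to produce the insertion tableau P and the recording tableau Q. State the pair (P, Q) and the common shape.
P = [1, 2, 3, 8] / [4, 6, 7] / [5, 9];  Q = [1, 2, 5, 6] / [3, 4, 7] / [8, 9];  common shape = (4, 3, 2)

Row-insert the values π_1, π_2, … into P one at a time, bumping the leftmost entry strictly greater than the inserted value down to the next row. The recording tableau Q records, in position (i, j), the step at which that cell was added to P.
  Insert 5 (step 1): P = [5];  Q = [1]
  Insert 6 (step 2): P = [5, 6];  Q = [1, 2]
  Insert 1 (step 3): P = [1, 6] / [5];  Q = [1, 2] / [3]
  Insert 4 (step 4): P = [1, 4] / [5, 6];  Q = [1, 2] / [3, 4]
  Insert 7 (step 5): P = [1, 4, 7] / [5, 6];  Q = [1, 2, 5] / [3, 4]
  Insert 9 (step 6): P = [1, 4, 7, 9] / [5, 6];  Q = [1, 2, 5, 6] / [3, 4]
  Insert 8 (step 7): P = [1, 4, 7, 8] / [5, 6, 9];  Q = [1, 2, 5, 6] / [3, 4, 7]
  Insert 2 (step 8): P = [1, 2, 7, 8] / [4, 6, 9] / [5];  Q = [1, 2, 5, 6] / [3, 4, 7] / [8]
  Insert 3 (step 9): P = [1, 2, 3, 8] / [4, 6, 7] / [5, 9];  Q = [1, 2, 5, 6] / [3, 4, 7] / [8, 9]
Final shape: (4, 3, 2).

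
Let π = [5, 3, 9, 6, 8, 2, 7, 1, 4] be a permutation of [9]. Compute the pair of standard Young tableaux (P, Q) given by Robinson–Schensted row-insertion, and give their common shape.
P = [1, 4, 7] / [2, 6] / [3, 8] / [5, 9];  Q = [1, 3, 5] / [2, 4] / [6, 7] / [8, 9];  common shape = (3, 2, 2, 2)

Row-insert the values π_1, π_2, … into P one at a time, bumping the leftmost entry strictly greater than the inserted value down to the next row. The recording tableau Q records, in position (i, j), the step at which that cell was added to P.
  Insert 5 (step 1): P = [5];  Q = [1]
  Insert 3 (step 2): P = [3] / [5];  Q = [1] / [2]
  Insert 9 (step 3): P = [3, 9] / [5];  Q = [1, 3] / [2]
  Insert 6 (step 4): P = [3, 6] / [5, 9];  Q = [1, 3] / [2, 4]
  Insert 8 (step 5): P = [3, 6, 8] / [5, 9];  Q = [1, 3, 5] / [2, 4]
  Insert 2 (step 6): P = [2, 6, 8] / [3, 9] / [5];  Q = [1, 3, 5] / [2, 4] / [6]
  Insert 7 (step 7): P = [2, 6, 7] / [3, 8] / [5, 9];  Q = [1, 3, 5] / [2, 4] / [6, 7]
  Insert 1 (step 8): P = [1, 6, 7] / [2, 8] / [3, 9] / [5];  Q = [1, 3, 5] / [2, 4] / [6, 7] / [8]
  Insert 4 (step 9): P = [1, 4, 7] / [2, 6] / [3, 8] / [5, 9];  Q = [1, 3, 5] / [2, 4] / [6, 7] / [8, 9]
Final shape: (3, 2, 2, 2).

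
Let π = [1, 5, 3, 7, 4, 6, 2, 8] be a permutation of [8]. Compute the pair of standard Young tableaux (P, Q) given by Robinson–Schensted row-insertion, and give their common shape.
P = [1, 2, 4, 6, 8] / [3, 7] / [5];  Q = [1, 2, 4, 6, 8] / [3, 5] / [7];  common shape = (5, 2, 1)

Row-insert the values π_1, π_2, … into P one at a time, bumping the leftmost entry strictly greater than the inserted value down to the next row. The recording tableau Q records, in position (i, j), the step at which that cell was added to P.
  Insert 1 (step 1): P = [1];  Q = [1]
  Insert 5 (step 2): P = [1, 5];  Q = [1, 2]
  Insert 3 (step 3): P = [1, 3] / [5];  Q = [1, 2] / [3]
  Insert 7 (step 4): P = [1, 3, 7] / [5];  Q = [1, 2, 4] / [3]
  Insert 4 (step 5): P = [1, 3, 4] / [5, 7];  Q = [1, 2, 4] / [3, 5]
  Insert 6 (step 6): P = [1, 3, 4, 6] / [5, 7];  Q = [1, 2, 4, 6] / [3, 5]
  Insert 2 (step 7): P = [1, 2, 4, 6] / [3, 7] / [5];  Q = [1, 2, 4, 6] / [3, 5] / [7]
  Insert 8 (step 8): P = [1, 2, 4, 6, 8] / [3, 7] / [5];  Q = [1, 2, 4, 6, 8] / [3, 5] / [7]
Final shape: (5, 2, 1).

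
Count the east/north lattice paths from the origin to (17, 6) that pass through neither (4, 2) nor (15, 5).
Number of paths = 35115

Inclusion–exclusion. Total paths: C(23, 17) = 100947. Through P₁: C(6, 4)·C(17, 13) = 35700. Through P₂: C(20, 15)·C(3, 2) = 46512. Since P₁ is strictly southwest of P₂, a monotone path through both must visit P₁ then P₂; paths through both = C(6, 4)·C(14, 11)·C(3, 2) = 16380. Avoid both = 100947 − 35700 − 46512 + 16380 = 35115.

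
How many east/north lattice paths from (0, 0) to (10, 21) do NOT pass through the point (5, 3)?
Number of paths = 42467821

Total paths from (0, 0) to (10, 21): C(31, 10) = 44352165. Paths through (5, 3): (paths (0, 0) → (5, 3)) × (paths (5, 3) → (10, 21)) = C(8, 5) · C(23, 5) = 56 · 33649 = 1884344. Avoidance count = 44352165 − 1884344 = 42467821.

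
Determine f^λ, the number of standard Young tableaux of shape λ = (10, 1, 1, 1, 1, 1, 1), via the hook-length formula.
# SYT of shape (10, 1, 1, 1, 1, 1, 1) = 5005

Hook-length formula: f^λ = n! / Π hook(c), product over all cells c of the Young diagram. For λ = (10, 1, 1, 1, 1, 1, 1), n = 16 boxes. Hook lengths by row (left-to-right, top-to-bottom): [16, 9, 8, 7, 6, 5, 4, 3, 2, 1]; [6]; [5]; [4]; [3]; [2]; [1]. Product of hooks = 4180377600. So f^λ = 16! / 4180377600 = 20922789888000 / 4180377600 = 5005.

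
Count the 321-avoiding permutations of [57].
C_57 = 26700952856774851904245220912664

These 321-avoiding permutations are counted by the Catalan number C_n = (1/(n + 1)) · C(2n, n). For n = 57: C_57 = (1/58) · C(114, 57) = 1548655265692941410446222812934512/58 = 26700952856774851904245220912664.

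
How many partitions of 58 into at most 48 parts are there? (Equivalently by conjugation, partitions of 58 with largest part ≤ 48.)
p(58, parts ≤ 48) = 715123

Use the recurrence p(n, m) = p(n, m−1) + p(n−m, m): either the largest part is < m (count p(n, m−1)) or the largest part is exactly m (remove one copy of m, count p(n−m, m)). With p(0, ·) = 1 this gives p(58, parts ≤ 48) = 715123. (By conjugating Young diagrams, this also counts partitions of 58 into at most 48 parts.)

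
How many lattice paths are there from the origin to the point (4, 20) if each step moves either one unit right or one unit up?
Number of paths = 10626

A monotone lattice path from (0, 0) to (4, 20) consists of 4 east steps and 20 north steps in some order, so it is determined by which 4 of the 24 steps are east. The count is C(24, 4) = 10626.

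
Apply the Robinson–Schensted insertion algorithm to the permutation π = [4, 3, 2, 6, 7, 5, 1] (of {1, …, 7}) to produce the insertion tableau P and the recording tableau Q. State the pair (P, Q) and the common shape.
P = [1, 5, 7] / [2, 6] / [3] / [4];  Q = [1, 4, 5] / [2, 6] / [3] / [7];  common shape = (3, 2, 1, 1)

Row-insert the values π_1, π_2, … into P one at a time, bumping the leftmost entry strictly greater than the inserted value down to the next row. The recording tableau Q records, in position (i, j), the step at which that cell was added to P.
  Insert 4 (step 1): P = [4];  Q = [1]
  Insert 3 (step 2): P = [3] / [4];  Q = [1] / [2]
  Insert 2 (step 3): P = [2] / [3] / [4];  Q = [1] / [2] / [3]
  Insert 6 (step 4): P = [2, 6] / [3] / [4];  Q = [1, 4] / [2] / [3]
  Insert 7 (step 5): P = [2, 6, 7] / [3] / [4];  Q = [1, 4, 5] / [2] / [3]
  Insert 5 (step 6): P = [2, 5, 7] / [3, 6] / [4];  Q = [1, 4, 5] / [2, 6] / [3]
  Insert 1 (step 7): P = [1, 5, 7] / [2, 6] / [3] / [4];  Q = [1, 4, 5] / [2, 6] / [3] / [7]
Final shape: (3, 2, 1, 1).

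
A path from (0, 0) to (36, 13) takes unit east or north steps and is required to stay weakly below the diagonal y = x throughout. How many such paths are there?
Number of paths = 170333048928

By the reflection principle (André's argument), the number of monotone paths to (36, 13) with n ≤ m that never go above y = x is C(49, 36) − C(49, 37) = 262596783764 − 92263734836 = 170333048928.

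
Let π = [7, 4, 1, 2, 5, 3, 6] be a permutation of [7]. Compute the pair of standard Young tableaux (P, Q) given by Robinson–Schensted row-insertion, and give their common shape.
P = [1, 2, 3, 6] / [4, 5] / [7];  Q = [1, 4, 5, 7] / [2, 6] / [3];  common shape = (4, 2, 1)

Row-insert the values π_1, π_2, … into P one at a time, bumping the leftmost entry strictly greater than the inserted value down to the next row. The recording tableau Q records, in position (i, j), the step at which that cell was added to P.
  Insert 7 (step 1): P = [7];  Q = [1]
  Insert 4 (step 2): P = [4] / [7];  Q = [1] / [2]
  Insert 1 (step 3): P = [1] / [4] / [7];  Q = [1] / [2] / [3]
  Insert 2 (step 4): P = [1, 2] / [4] / [7];  Q = [1, 4] / [2] / [3]
  Insert 5 (step 5): P = [1, 2, 5] / [4] / [7];  Q = [1, 4, 5] / [2] / [3]
  Insert 3 (step 6): P = [1, 2, 3] / [4, 5] / [7];  Q = [1, 4, 5] / [2, 6] / [3]
  Insert 6 (step 7): P = [1, 2, 3, 6] / [4, 5] / [7];  Q = [1, 4, 5, 7] / [2, 6] / [3]
Final shape: (4, 2, 1).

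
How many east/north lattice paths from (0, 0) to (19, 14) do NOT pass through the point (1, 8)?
Number of paths = 817597836

Total paths from (0, 0) to (19, 14): C(33, 19) = 818809200. Paths through (1, 8): (paths (0, 0) → (1, 8)) × (paths (1, 8) → (19, 14)) = C(9, 1) · C(24, 18) = 9 · 134596 = 1211364. Avoidance count = 818809200 − 1211364 = 817597836.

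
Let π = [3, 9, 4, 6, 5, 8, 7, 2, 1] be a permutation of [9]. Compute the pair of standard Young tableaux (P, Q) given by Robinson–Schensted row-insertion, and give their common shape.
P = [1, 4, 5, 7] / [2, 8] / [3] / [6] / [9];  Q = [1, 2, 4, 6] / [3, 7] / [5] / [8] / [9];  common shape = (4, 2, 1, 1, 1)

Row-insert the values π_1, π_2, … into P one at a time, bumping the leftmost entry strictly greater than the inserted value down to the next row. The recording tableau Q records, in position (i, j), the step at which that cell was added to P.
  Insert 3 (step 1): P = [3];  Q = [1]
  Insert 9 (step 2): P = [3, 9];  Q = [1, 2]
  Insert 4 (step 3): P = [3, 4] / [9];  Q = [1, 2] / [3]
  Insert 6 (step 4): P = [3, 4, 6] / [9];  Q = [1, 2, 4] / [3]
  Insert 5 (step 5): P = [3, 4, 5] / [6] / [9];  Q = [1, 2, 4] / [3] / [5]
  Insert 8 (step 6): P = [3, 4, 5, 8] / [6] / [9];  Q = [1, 2, 4, 6] / [3] / [5]
  Insert 7 (step 7): P = [3, 4, 5, 7] / [6, 8] / [9];  Q = [1, 2, 4, 6] / [3, 7] / [5]
  Insert 2 (step 8): P = [2, 4, 5, 7] / [3, 8] / [6] / [9];  Q = [1, 2, 4, 6] / [3, 7] / [5] / [8]
  Insert 1 (step 9): P = [1, 4, 5, 7] / [2, 8] / [3] / [6] / [9];  Q = [1, 2, 4, 6] / [3, 7] / [5] / [8] / [9]
Final shape: (4, 2, 1, 1, 1).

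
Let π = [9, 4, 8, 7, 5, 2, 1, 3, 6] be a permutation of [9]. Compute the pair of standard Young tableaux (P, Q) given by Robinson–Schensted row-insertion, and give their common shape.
P = [1, 3, 6] / [2, 5] / [4] / [7] / [8] / [9];  Q = [1, 3, 9] / [2, 8] / [4] / [5] / [6] / [7];  common shape = (3, 2, 1, 1, 1, 1)

Row-insert the values π_1, π_2, … into P one at a time, bumping the leftmost entry strictly greater than the inserted value down to the next row. The recording tableau Q records, in position (i, j), the step at which that cell was added to P.
  Insert 9 (step 1): P = [9];  Q = [1]
  Insert 4 (step 2): P = [4] / [9];  Q = [1] / [2]
  Insert 8 (step 3): P = [4, 8] / [9];  Q = [1, 3] / [2]
  Insert 7 (step 4): P = [4, 7] / [8] / [9];  Q = [1, 3] / [2] / [4]
  Insert 5 (step 5): P = [4, 5] / [7] / [8] / [9];  Q = [1, 3] / [2] / [4] / [5]
  Insert 2 (step 6): P = [2, 5] / [4] / [7] / [8] / [9];  Q = [1, 3] / [2] / [4] / [5] / [6]
  Insert 1 (step 7): P = [1, 5] / [2] / [4] / [7] / [8] / [9];  Q = [1, 3] / [2] / [4] / [5] / [6] / [7]
  Insert 3 (step 8): P = [1, 3] / [2, 5] / [4] / [7] / [8] / [9];  Q = [1, 3] / [2, 8] / [4] / [5] / [6] / [7]
  Insert 6 (step 9): P = [1, 3, 6] / [2, 5] / [4] / [7] / [8] / [9];  Q = [1, 3, 9] / [2, 8] / [4] / [5] / [6] / [7]
Final shape: (3, 2, 1, 1, 1, 1).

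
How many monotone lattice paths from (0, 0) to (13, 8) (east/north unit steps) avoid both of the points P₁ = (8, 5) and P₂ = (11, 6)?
Number of paths = 88050

Inclusion–exclusion. Total paths: C(21, 13) = 203490. Through P₁: C(13, 8)·C(8, 5) = 72072. Through P₂: C(17, 11)·C(4, 2) = 74256. Since P₁ is strictly southwest of P₂, a monotone path through both must visit P₁ then P₂; paths through both = C(13, 8)·C(4, 3)·C(4, 2) = 30888. Avoid both = 203490 − 72072 − 74256 + 30888 = 88050.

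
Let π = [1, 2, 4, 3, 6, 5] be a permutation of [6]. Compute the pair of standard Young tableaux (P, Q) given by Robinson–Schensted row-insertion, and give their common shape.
P = [1, 2, 3, 5] / [4, 6];  Q = [1, 2, 3, 5] / [4, 6];  common shape = (4, 2)

Row-insert the values π_1, π_2, … into P one at a time, bumping the leftmost entry strictly greater than the inserted value down to the next row. The recording tableau Q records, in position (i, j), the step at which that cell was added to P.
  Insert 1 (step 1): P = [1];  Q = [1]
  Insert 2 (step 2): P = [1, 2];  Q = [1, 2]
  Insert 4 (step 3): P = [1, 2, 4];  Q = [1, 2, 3]
  Insert 3 (step 4): P = [1, 2, 3] / [4];  Q = [1, 2, 3] / [4]
  Insert 6 (step 5): P = [1, 2, 3, 6] / [4];  Q = [1, 2, 3, 5] / [4]
  Insert 5 (step 6): P = [1, 2, 3, 5] / [4, 6];  Q = [1, 2, 3, 5] / [4, 6]
Final shape: (4, 2).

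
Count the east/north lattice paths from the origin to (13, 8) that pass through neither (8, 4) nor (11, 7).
Number of paths = 75348

Inclusion–exclusion. Total paths: C(21, 13) = 203490. Through P₁: C(12, 8)·C(9, 5) = 62370. Through P₂: C(18, 11)·C(3, 2) = 95472. Since P₁ is strictly southwest of P₂, a monotone path through both must visit P₁ then P₂; paths through both = C(12, 8)·C(6, 3)·C(3, 2) = 29700. Avoid both = 203490 − 62370 − 95472 + 29700 = 75348.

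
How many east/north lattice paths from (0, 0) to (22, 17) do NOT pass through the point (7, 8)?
Number of paths = 42607329570

Total paths from (0, 0) to (22, 17): C(39, 22) = 51021117810. Paths through (7, 8): (paths (0, 0) → (7, 8)) × (paths (7, 8) → (22, 17)) = C(15, 7) · C(24, 15) = 6435 · 1307504 = 8413788240. Avoidance count = 51021117810 − 8413788240 = 42607329570.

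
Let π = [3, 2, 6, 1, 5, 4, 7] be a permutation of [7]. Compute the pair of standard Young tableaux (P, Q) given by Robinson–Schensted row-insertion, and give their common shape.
P = [1, 4, 7] / [2, 5] / [3, 6];  Q = [1, 3, 7] / [2, 5] / [4, 6];  common shape = (3, 2, 2)

Row-insert the values π_1, π_2, … into P one at a time, bumping the leftmost entry strictly greater than the inserted value down to the next row. The recording tableau Q records, in position (i, j), the step at which that cell was added to P.
  Insert 3 (step 1): P = [3];  Q = [1]
  Insert 2 (step 2): P = [2] / [3];  Q = [1] / [2]
  Insert 6 (step 3): P = [2, 6] / [3];  Q = [1, 3] / [2]
  Insert 1 (step 4): P = [1, 6] / [2] / [3];  Q = [1, 3] / [2] / [4]
  Insert 5 (step 5): P = [1, 5] / [2, 6] / [3];  Q = [1, 3] / [2, 5] / [4]
  Insert 4 (step 6): P = [1, 4] / [2, 5] / [3, 6];  Q = [1, 3] / [2, 5] / [4, 6]
  Insert 7 (step 7): P = [1, 4, 7] / [2, 5] / [3, 6];  Q = [1, 3, 7] / [2, 5] / [4, 6]
Final shape: (3, 2, 2).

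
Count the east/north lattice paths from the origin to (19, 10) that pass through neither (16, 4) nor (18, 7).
Number of paths = 17894030

Inclusion–exclusion. Total paths: C(29, 19) = 20030010. Through P₁: C(20, 16)·C(9, 3) = 406980. Through P₂: C(25, 18)·C(4, 1) = 1922800. Since P₁ is strictly southwest of P₂, a monotone path through both must visit P₁ then P₂; paths through both = C(20, 16)·C(5, 2)·C(4, 1) = 193800. Avoid both = 20030010 − 406980 − 1922800 + 193800 = 17894030.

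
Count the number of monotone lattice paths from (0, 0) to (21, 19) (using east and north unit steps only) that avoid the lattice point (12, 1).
Number of paths = 131221479675

Total paths from (0, 0) to (21, 19): C(40, 21) = 131282408400. Paths through (12, 1): (paths (0, 0) → (12, 1)) × (paths (12, 1) → (21, 19)) = C(13, 12) · C(27, 9) = 13 · 4686825 = 60928725. Avoidance count = 131282408400 − 60928725 = 131221479675.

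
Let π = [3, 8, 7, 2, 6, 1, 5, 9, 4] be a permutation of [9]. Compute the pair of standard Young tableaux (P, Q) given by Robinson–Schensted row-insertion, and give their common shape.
P = [1, 4, 9] / [2, 5] / [3, 6] / [7] / [8];  Q = [1, 2, 8] / [3, 5] / [4, 7] / [6] / [9];  common shape = (3, 2, 2, 1, 1)

Row-insert the values π_1, π_2, … into P one at a time, bumping the leftmost entry strictly greater than the inserted value down to the next row. The recording tableau Q records, in position (i, j), the step at which that cell was added to P.
  Insert 3 (step 1): P = [3];  Q = [1]
  Insert 8 (step 2): P = [3, 8];  Q = [1, 2]
  Insert 7 (step 3): P = [3, 7] / [8];  Q = [1, 2] / [3]
  Insert 2 (step 4): P = [2, 7] / [3] / [8];  Q = [1, 2] / [3] / [4]
  Insert 6 (step 5): P = [2, 6] / [3, 7] / [8];  Q = [1, 2] / [3, 5] / [4]
  Insert 1 (step 6): P = [1, 6] / [2, 7] / [3] / [8];  Q = [1, 2] / [3, 5] / [4] / [6]
  Insert 5 (step 7): P = [1, 5] / [2, 6] / [3, 7] / [8];  Q = [1, 2] / [3, 5] / [4, 7] / [6]
  Insert 9 (step 8): P = [1, 5, 9] / [2, 6] / [3, 7] / [8];  Q = [1, 2, 8] / [3, 5] / [4, 7] / [6]
  Insert 4 (step 9): P = [1, 4, 9] / [2, 5] / [3, 6] / [7] / [8];  Q = [1, 2, 8] / [3, 5] / [4, 7] / [6] / [9]
Final shape: (3, 2, 2, 1, 1).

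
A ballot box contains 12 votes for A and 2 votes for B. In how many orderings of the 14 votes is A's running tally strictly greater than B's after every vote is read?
Strict-lead orderings = 65

Total orderings of the 14 votes with 12 for A: C(14, 12) = 91. By the Bertrand ballot formula (Cycle Lemma / reflection principle), the number of orderings in which A is strictly ahead of B throughout is (p − q)/(p + q) · C(p + q, p) = (12 − 2)/(12 + 2) · 91 = 65.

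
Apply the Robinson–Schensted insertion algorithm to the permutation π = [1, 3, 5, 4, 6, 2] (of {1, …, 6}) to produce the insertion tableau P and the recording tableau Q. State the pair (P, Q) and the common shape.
P = [1, 2, 4, 6] / [3] / [5];  Q = [1, 2, 3, 5] / [4] / [6];  common shape = (4, 1, 1)

Row-insert the values π_1, π_2, … into P one at a time, bumping the leftmost entry strictly greater than the inserted value down to the next row. The recording tableau Q records, in position (i, j), the step at which that cell was added to P.
  Insert 1 (step 1): P = [1];  Q = [1]
  Insert 3 (step 2): P = [1, 3];  Q = [1, 2]
  Insert 5 (step 3): P = [1, 3, 5];  Q = [1, 2, 3]
  Insert 4 (step 4): P = [1, 3, 4] / [5];  Q = [1, 2, 3] / [4]
  Insert 6 (step 5): P = [1, 3, 4, 6] / [5];  Q = [1, 2, 3, 5] / [4]
  Insert 2 (step 6): P = [1, 2, 4, 6] / [3] / [5];  Q = [1, 2, 3, 5] / [4] / [6]
Final shape: (4, 1, 1).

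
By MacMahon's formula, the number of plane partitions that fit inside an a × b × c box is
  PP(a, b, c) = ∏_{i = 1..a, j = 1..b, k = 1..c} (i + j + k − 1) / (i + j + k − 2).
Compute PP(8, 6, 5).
PP(8, 6, 5) = 7997986868872

Evaluate the triple product over i = 1..8, j = 1..6, k = 1..5. The factors are (2/1) · (3/2) · (4/3) · (5/4) · (6/5) · (3/2) · (4/3) · (5/4) · … (240 factors total). The numerators and denominators telescope so the product is an integer; carrying out the multiplication exactly gives PP(8, 6, 5) = 7997986868872.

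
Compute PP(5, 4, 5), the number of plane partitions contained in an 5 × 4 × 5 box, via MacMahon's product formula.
PP(5, 4, 5) = 16818516

Evaluate the triple product over i = 1..5, j = 1..4, k = 1..5. The factors are (2/1) · (3/2) · (4/3) · (5/4) · (6/5) · (3/2) · (4/3) · (5/4) · … (100 factors total). The numerators and denominators telescope so the product is an integer; carrying out the multiplication exactly gives PP(5, 4, 5) = 16818516.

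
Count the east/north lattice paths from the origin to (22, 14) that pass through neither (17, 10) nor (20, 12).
Number of paths = 1884745350

Inclusion–exclusion. Total paths: C(36, 22) = 3796297200. Through P₁: C(27, 17)·C(9, 5) = 1062971910. Through P₂: C(32, 20)·C(4, 2) = 1354757040. Since P₁ is strictly southwest of P₂, a monotone path through both must visit P₁ then P₂; paths through both = C(27, 17)·C(5, 3)·C(4, 2) = 506177100. Avoid both = 3796297200 − 1062971910 − 1354757040 + 506177100 = 1884745350.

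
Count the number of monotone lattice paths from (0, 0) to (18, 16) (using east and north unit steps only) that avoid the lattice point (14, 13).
Number of paths = 1501920930

Total paths from (0, 0) to (18, 16): C(34, 18) = 2203961430. Paths through (14, 13): (paths (0, 0) → (14, 13)) × (paths (14, 13) → (18, 16)) = C(27, 14) · C(7, 4) = 20058300 · 35 = 702040500. Avoidance count = 2203961430 − 702040500 = 1501920930.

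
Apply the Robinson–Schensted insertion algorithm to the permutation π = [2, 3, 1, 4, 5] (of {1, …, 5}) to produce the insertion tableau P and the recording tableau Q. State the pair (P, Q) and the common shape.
P = [1, 3, 4, 5] / [2];  Q = [1, 2, 4, 5] / [3];  common shape = (4, 1)

Row-insert the values π_1, π_2, … into P one at a time, bumping the leftmost entry strictly greater than the inserted value down to the next row. The recording tableau Q records, in position (i, j), the step at which that cell was added to P.
  Insert 2 (step 1): P = [2];  Q = [1]
  Insert 3 (step 2): P = [2, 3];  Q = [1, 2]
  Insert 1 (step 3): P = [1, 3] / [2];  Q = [1, 2] / [3]
  Insert 4 (step 4): P = [1, 3, 4] / [2];  Q = [1, 2, 4] / [3]
  Insert 5 (step 5): P = [1, 3, 4, 5] / [2];  Q = [1, 2, 4, 5] / [3]
Final shape: (4, 1).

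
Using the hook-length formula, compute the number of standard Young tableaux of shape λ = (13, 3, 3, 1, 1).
# SYT of shape (13, 3, 3, 1, 1) = 6320160

Hook-length formula: f^λ = n! / Π hook(c), product over all cells c of the Young diagram. For λ = (13, 3, 3, 1, 1), n = 21 boxes. Hook lengths by row (left-to-right, top-to-bottom): [17, 14, 13, 10, 9, 8, 7, 6, 5, 4, 3, 2, 1]; [6, 3, 2]; [5, 2, 1]; [2]; [1]. Product of hooks = 8083805184000. So f^λ = 21! / 8083805184000 = 51090942171709440000 / 8083805184000 = 6320160.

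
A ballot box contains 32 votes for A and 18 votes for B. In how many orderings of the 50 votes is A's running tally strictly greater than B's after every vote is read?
Strict-lead orderings = 5054988087457

Total orderings of the 50 votes with 32 for A: C(50, 32) = 18053528883775. By the Bertrand ballot formula (Cycle Lemma / reflection principle), the number of orderings in which A is strictly ahead of B throughout is (p − q)/(p + q) · C(p + q, p) = (32 − 18)/(32 + 18) · 18053528883775 = 5054988087457.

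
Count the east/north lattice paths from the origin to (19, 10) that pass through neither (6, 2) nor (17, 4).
Number of paths = 14225862

Inclusion–exclusion. Total paths: C(29, 19) = 20030010. Through P₁: C(8, 6)·C(21, 13) = 5697720. Through P₂: C(21, 17)·C(8, 2) = 167580. Since P₁ is strictly southwest of P₂, a monotone path through both must visit P₁ then P₂; paths through both = C(8, 6)·C(13, 11)·C(8, 2) = 61152. Avoid both = 20030010 − 5697720 − 167580 + 61152 = 14225862.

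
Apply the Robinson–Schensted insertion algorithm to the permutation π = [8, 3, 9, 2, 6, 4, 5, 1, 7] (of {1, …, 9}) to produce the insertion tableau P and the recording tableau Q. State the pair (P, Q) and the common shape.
P = [1, 4, 5, 7] / [2, 6] / [3, 9] / [8];  Q = [1, 3, 7, 9] / [2, 5] / [4, 6] / [8];  common shape = (4, 2, 2, 1)

Row-insert the values π_1, π_2, … into P one at a time, bumping the leftmost entry strictly greater than the inserted value down to the next row. The recording tableau Q records, in position (i, j), the step at which that cell was added to P.
  Insert 8 (step 1): P = [8];  Q = [1]
  Insert 3 (step 2): P = [3] / [8];  Q = [1] / [2]
  Insert 9 (step 3): P = [3, 9] / [8];  Q = [1, 3] / [2]
  Insert 2 (step 4): P = [2, 9] / [3] / [8];  Q = [1, 3] / [2] / [4]
  Insert 6 (step 5): P = [2, 6] / [3, 9] / [8];  Q = [1, 3] / [2, 5] / [4]
  Insert 4 (step 6): P = [2, 4] / [3, 6] / [8, 9];  Q = [1, 3] / [2, 5] / [4, 6]
  Insert 5 (step 7): P = [2, 4, 5] / [3, 6] / [8, 9];  Q = [1, 3, 7] / [2, 5] / [4, 6]
  Insert 1 (step 8): P = [1, 4, 5] / [2, 6] / [3, 9] / [8];  Q = [1, 3, 7] / [2, 5] / [4, 6] / [8]
  Insert 7 (step 9): P = [1, 4, 5, 7] / [2, 6] / [3, 9] / [8];  Q = [1, 3, 7, 9] / [2, 5] / [4, 6] / [8]
Final shape: (4, 2, 2, 1).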